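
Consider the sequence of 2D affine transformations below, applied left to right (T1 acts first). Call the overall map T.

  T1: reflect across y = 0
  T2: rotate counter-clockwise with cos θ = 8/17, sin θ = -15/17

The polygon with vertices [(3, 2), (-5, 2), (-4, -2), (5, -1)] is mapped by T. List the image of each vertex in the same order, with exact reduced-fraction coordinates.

T1 reflect across y = 0: (3, 2) → (3, -2); (-5, 2) → (-5, -2); (-4, -2) → (-4, 2); (5, -1) → (5, 1)
T2 rotate counter-clockwise with cos θ = 8/17, sin θ = -15/17: (3, -2) → (-6/17, -61/17); (-5, -2) → (-70/17, 59/17); (-4, 2) → (-2/17, 76/17); (5, 1) → (55/17, -67/17)

image vertices: (-6/17, -61/17), (-70/17, 59/17), (-2/17, 76/17), (55/17, -67/17)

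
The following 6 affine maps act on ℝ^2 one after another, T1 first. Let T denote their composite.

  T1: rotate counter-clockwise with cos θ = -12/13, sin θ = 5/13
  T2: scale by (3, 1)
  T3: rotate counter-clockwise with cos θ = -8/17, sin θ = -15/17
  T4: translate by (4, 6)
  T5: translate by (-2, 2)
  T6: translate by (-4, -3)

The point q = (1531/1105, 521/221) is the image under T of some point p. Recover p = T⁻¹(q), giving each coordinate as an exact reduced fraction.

T1 = [-12/13 -5/13 0; 5/13 -12/13 0; 0 0 1]
T2·T1 = [-36/13 -15/13 0; 5/13 -12/13 0; 0 0 1]
T3·…·T1 = [363/221 -60/221 0; 500/221 321/221 0; 0 0 1]
T4·…·T1 = [363/221 -60/221 4; 500/221 321/221 6; 0 0 1]
T5·…·T1 = [363/221 -60/221 2; 500/221 321/221 8; 0 0 1]
T6·…·T1 = [363/221 -60/221 -2; 500/221 321/221 5; 0 0 1]
det M = 3; M⁻¹ = [107/221 20/221 114/221; -500/663 121/221 -2815/663; 0 0 1]
M⁻¹ · (1531/1105, 521/221)ᵀ = (7/5, -4)ᵀ

p = (7/5, -4)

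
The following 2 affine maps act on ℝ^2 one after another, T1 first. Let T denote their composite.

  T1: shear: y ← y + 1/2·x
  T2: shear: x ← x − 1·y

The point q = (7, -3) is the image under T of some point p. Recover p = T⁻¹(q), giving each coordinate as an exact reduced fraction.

T1 = [1 0 0; 1/2 1 0; 0 0 1]
T2·T1 = [1/2 -1 0; 1/2 1 0; 0 0 1]
det M = 1; M⁻¹ = [1 1 0; -1/2 1/2 0; 0 0 1]
M⁻¹ · (7, -3)ᵀ = (4, -5)ᵀ

p = (4, -5)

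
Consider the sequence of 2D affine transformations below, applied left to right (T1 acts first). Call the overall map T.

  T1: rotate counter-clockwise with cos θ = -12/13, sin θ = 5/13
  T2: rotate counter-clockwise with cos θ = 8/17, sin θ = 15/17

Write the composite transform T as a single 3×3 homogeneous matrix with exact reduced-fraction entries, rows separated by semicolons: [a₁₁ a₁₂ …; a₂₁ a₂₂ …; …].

T = [-171/221 140/221 0; -140/221 -171/221 0; 0 0 1]

T1 = [-12/13 -5/13 0; 5/13 -12/13 0; 0 0 1]
T2·T1 = [-171/221 140/221 0; -140/221 -171/221 0; 0 0 1]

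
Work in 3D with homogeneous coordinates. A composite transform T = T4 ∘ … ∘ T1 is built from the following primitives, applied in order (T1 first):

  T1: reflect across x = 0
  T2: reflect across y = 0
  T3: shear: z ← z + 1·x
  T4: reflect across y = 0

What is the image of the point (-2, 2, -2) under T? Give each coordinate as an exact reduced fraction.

T(p) = (2, 2, 0)

T1 reflect across x = 0: (-2, 2, -2) → (2, 2, -2)
T2 reflect across y = 0: (2, 2, -2) → (2, -2, -2)
T3 shear: z ← z + 1·x: (2, -2, -2) → (2, -2, 0)
T4 reflect across y = 0: (2, -2, 0) → (2, 2, 0)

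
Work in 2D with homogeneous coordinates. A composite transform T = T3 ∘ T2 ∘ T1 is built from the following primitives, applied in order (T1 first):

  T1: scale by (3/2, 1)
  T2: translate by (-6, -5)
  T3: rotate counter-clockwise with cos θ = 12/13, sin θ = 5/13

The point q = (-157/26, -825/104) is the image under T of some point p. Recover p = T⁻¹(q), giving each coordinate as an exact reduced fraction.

p = (-7/4, 0)

T1 = [3/2 0 0; 0 1 0; 0 0 1]
T2·T1 = [3/2 0 -6; 0 1 -5; 0 0 1]
T3·…·T1 = [18/13 -5/13 -47/13; 15/26 12/13 -90/13; 0 0 1]
det M = 3/2; M⁻¹ = [8/13 10/39 4; -5/13 12/13 5; 0 0 1]
M⁻¹ · (-157/26, -825/104)ᵀ = (-7/4, 0)ᵀ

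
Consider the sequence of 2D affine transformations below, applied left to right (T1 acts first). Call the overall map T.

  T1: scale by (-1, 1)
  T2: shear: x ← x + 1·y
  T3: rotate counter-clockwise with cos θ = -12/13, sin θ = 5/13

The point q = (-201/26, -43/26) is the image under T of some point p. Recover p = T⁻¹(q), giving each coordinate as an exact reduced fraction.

T1 = [-1 0 0; 0 1 0; 0 0 1]
T2·T1 = [-1 1 0; 0 1 0; 0 0 1]
T3·…·T1 = [12/13 -17/13 0; -5/13 -7/13 0; 0 0 1]
det M = -1; M⁻¹ = [7/13 -17/13 0; -5/13 -12/13 0; 0 0 1]
M⁻¹ · (-201/26, -43/26)ᵀ = (-2, 9/2)ᵀ

p = (-2, 9/2)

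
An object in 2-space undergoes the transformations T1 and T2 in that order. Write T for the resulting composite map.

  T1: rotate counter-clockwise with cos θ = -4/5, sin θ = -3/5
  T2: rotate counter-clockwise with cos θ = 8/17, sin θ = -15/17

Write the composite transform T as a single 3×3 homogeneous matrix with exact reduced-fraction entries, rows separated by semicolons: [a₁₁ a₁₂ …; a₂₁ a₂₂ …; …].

T1 = [-4/5 3/5 0; -3/5 -4/5 0; 0 0 1]
T2·T1 = [-77/85 -36/85 0; 36/85 -77/85 0; 0 0 1]

T = [-77/85 -36/85 0; 36/85 -77/85 0; 0 0 1]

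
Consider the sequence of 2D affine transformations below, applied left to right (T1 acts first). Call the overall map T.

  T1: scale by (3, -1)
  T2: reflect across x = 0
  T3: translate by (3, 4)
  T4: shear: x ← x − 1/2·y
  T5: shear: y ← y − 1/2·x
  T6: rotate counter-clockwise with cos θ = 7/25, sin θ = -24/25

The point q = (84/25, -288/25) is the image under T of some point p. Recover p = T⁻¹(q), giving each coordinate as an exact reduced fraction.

T1 = [3 0 0; 0 -1 0; 0 0 1]
T2·T1 = [-3 0 0; 0 -1 0; 0 0 1]
T3·…·T1 = [-3 0 3; 0 -1 4; 0 0 1]
T4·…·T1 = [-3 1/2 1; 0 -1 4; 0 0 1]
T5·…·T1 = [-3 1/2 1; 3/2 -5/4 7/2; 0 0 1]
T6·…·T1 = [3/5 -53/50 91/25; 33/10 -83/100 1/50; 0 0 1]
det M = 3; M⁻¹ = [-83/300 53/150 1; -11/10 1/5 4; 0 0 1]
M⁻¹ · (84/25, -288/25)ᵀ = (-4, -2)ᵀ

p = (-4, -2)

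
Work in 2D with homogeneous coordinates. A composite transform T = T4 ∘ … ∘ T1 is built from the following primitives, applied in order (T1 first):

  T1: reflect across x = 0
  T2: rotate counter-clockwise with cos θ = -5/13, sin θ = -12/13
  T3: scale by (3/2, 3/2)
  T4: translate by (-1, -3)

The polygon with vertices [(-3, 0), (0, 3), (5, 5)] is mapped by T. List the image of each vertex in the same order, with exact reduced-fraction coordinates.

T1 reflect across x = 0: (-3, 0) → (3, 0); (0, 3) → (0, 3); (5, 5) → (-5, 5)
T2 rotate counter-clockwise with cos θ = -5/13, sin θ = -12/13: (3, 0) → (-15/13, -36/13); (0, 3) → (36/13, -15/13); (-5, 5) → (85/13, 35/13)
T3 scale by (3/2, 3/2): (-15/13, -36/13) → (-45/26, -54/13); (36/13, -15/13) → (54/13, -45/26); (85/13, 35/13) → (255/26, 105/26)
T4 translate by (-1, -3): (-45/26, -54/13) → (-71/26, -93/13); (54/13, -45/26) → (41/13, -123/26); (255/26, 105/26) → (229/26, 27/26)

image vertices: (-71/26, -93/13), (41/13, -123/26), (229/26, 27/26)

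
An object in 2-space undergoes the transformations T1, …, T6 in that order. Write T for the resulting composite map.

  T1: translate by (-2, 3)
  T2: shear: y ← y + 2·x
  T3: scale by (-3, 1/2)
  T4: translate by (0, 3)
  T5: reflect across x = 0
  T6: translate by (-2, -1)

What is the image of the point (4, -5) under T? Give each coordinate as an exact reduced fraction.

T(p) = (4, 3)

T1 translate by (-2, 3): (4, -5) → (2, -2)
T2 shear: y ← y + 2·x: (2, -2) → (2, 2)
T3 scale by (-3, 1/2): (2, 2) → (-6, 1)
T4 translate by (0, 3): (-6, 1) → (-6, 4)
T5 reflect across x = 0: (-6, 4) → (6, 4)
T6 translate by (-2, -1): (6, 4) → (4, 3)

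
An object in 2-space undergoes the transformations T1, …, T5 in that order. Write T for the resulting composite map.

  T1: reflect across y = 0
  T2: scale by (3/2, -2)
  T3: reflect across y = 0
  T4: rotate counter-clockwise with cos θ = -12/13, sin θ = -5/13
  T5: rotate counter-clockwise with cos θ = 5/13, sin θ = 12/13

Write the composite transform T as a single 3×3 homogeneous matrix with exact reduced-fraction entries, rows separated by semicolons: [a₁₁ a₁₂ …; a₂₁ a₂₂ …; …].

T1 = [1 0 0; 0 -1 0; 0 0 1]
T2·T1 = [3/2 0 0; 0 2 0; 0 0 1]
T3·…·T1 = [3/2 0 0; 0 -2 0; 0 0 1]
T4·…·T1 = [-18/13 -10/13 0; -15/26 24/13 0; 0 0 1]
T5·…·T1 = [0 -2 0; -3/2 0 0; 0 0 1]

T = [0 -2 0; -3/2 0 0; 0 0 1]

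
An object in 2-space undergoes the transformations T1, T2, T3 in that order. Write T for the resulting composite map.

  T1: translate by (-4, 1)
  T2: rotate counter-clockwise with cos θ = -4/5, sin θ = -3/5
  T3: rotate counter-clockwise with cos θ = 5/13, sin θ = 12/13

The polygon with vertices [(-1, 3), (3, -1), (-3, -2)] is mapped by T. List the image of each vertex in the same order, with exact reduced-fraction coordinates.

T1 translate by (-4, 1): (-1, 3) → (-5, 4); (3, -1) → (-1, 0); (-3, -2) → (-7, -1)
T2 rotate counter-clockwise with cos θ = -4/5, sin θ = -3/5: (-5, 4) → (32/5, -1/5); (-1, 0) → (4/5, 3/5); (-7, -1) → (5, 5)
T3 rotate counter-clockwise with cos θ = 5/13, sin θ = 12/13: (32/5, -1/5) → (172/65, 379/65); (4/5, 3/5) → (-16/65, 63/65); (5, 5) → (-35/13, 85/13)

image vertices: (172/65, 379/65), (-16/65, 63/65), (-35/13, 85/13)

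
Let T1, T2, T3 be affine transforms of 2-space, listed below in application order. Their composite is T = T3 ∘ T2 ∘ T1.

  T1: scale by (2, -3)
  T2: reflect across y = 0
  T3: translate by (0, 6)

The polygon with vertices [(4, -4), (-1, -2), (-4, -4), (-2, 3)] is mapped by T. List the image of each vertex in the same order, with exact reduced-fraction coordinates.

image vertices: (8, -6), (-2, 0), (-8, -6), (-4, 15)

T1 scale by (2, -3): (4, -4) → (8, 12); (-1, -2) → (-2, 6); (-4, -4) → (-8, 12); (-2, 3) → (-4, -9)
T2 reflect across y = 0: (8, 12) → (8, -12); (-2, 6) → (-2, -6); (-8, 12) → (-8, -12); (-4, -9) → (-4, 9)
T3 translate by (0, 6): (8, -12) → (8, -6); (-2, -6) → (-2, 0); (-8, -12) → (-8, -6); (-4, 9) → (-4, 15)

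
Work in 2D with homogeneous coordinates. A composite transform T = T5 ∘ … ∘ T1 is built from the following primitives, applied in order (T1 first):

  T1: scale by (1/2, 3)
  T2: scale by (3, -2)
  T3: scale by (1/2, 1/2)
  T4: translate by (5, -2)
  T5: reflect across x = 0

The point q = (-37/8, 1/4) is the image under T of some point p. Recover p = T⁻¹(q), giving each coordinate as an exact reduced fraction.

p = (-1/2, -3/4)

T1 = [1/2 0 0; 0 3 0; 0 0 1]
T2·T1 = [3/2 0 0; 0 -6 0; 0 0 1]
T3·…·T1 = [3/4 0 0; 0 -3 0; 0 0 1]
T4·…·T1 = [3/4 0 5; 0 -3 -2; 0 0 1]
T5·…·T1 = [-3/4 0 -5; 0 -3 -2; 0 0 1]
det M = 9/4; M⁻¹ = [-4/3 0 -20/3; 0 -1/3 -2/3; 0 0 1]
M⁻¹ · (-37/8, 1/4)ᵀ = (-1/2, -3/4)ᵀ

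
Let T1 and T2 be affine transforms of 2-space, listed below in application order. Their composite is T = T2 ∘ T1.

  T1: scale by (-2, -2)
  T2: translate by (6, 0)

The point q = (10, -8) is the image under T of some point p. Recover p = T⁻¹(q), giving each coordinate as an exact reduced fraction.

p = (-2, 4)

T1 = [-2 0 0; 0 -2 0; 0 0 1]
T2·T1 = [-2 0 6; 0 -2 0; 0 0 1]
det M = 4; M⁻¹ = [-1/2 0 3; 0 -1/2 0; 0 0 1]
M⁻¹ · (10, -8)ᵀ = (-2, 4)ᵀ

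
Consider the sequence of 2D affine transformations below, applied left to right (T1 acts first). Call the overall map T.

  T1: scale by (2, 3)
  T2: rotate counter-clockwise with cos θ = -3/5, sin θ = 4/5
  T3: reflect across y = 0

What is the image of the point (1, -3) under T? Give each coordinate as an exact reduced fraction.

T1 scale by (2, 3): (1, -3) → (2, -9)
T2 rotate counter-clockwise with cos θ = -3/5, sin θ = 4/5: (2, -9) → (6, 7)
T3 reflect across y = 0: (6, 7) → (6, -7)

T(p) = (6, -7)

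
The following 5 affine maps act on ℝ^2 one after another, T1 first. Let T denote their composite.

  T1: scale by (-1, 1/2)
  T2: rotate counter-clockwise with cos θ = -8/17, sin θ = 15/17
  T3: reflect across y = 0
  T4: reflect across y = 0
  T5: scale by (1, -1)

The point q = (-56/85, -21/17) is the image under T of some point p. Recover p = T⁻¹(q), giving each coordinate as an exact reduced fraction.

T1 = [-1 0 0; 0 1/2 0; 0 0 1]
T2·T1 = [8/17 -15/34 0; -15/17 -4/17 0; 0 0 1]
T3·…·T1 = [8/17 -15/34 0; 15/17 4/17 0; 0 0 1]
T4·…·T1 = [8/17 -15/34 0; -15/17 -4/17 0; 0 0 1]
T5·…·T1 = [8/17 -15/34 0; 15/17 4/17 0; 0 0 1]
det M = 1/2; M⁻¹ = [8/17 15/17 0; -30/17 16/17 0; 0 0 1]
M⁻¹ · (-56/85, -21/17)ᵀ = (-7/5, 0)ᵀ

p = (-7/5, 0)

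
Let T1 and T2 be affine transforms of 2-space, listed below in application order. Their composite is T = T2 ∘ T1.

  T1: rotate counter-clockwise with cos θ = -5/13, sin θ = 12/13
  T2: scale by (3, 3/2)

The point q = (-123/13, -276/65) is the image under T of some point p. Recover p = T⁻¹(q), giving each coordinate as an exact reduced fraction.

T1 = [-5/13 -12/13 0; 12/13 -5/13 0; 0 0 1]
T2·T1 = [-15/13 -36/13 0; 18/13 -15/26 0; 0 0 1]
det M = 9/2; M⁻¹ = [-5/39 8/13 0; -4/13 -10/39 0; 0 0 1]
M⁻¹ · (-123/13, -276/65)ᵀ = (-7/5, 4)ᵀ

p = (-7/5, 4)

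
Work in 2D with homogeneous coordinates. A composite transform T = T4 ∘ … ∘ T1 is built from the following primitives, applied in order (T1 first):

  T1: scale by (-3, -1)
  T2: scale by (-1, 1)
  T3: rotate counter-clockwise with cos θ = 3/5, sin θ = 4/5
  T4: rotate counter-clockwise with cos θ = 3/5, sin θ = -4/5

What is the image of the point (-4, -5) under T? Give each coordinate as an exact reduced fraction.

T1 scale by (-3, -1): (-4, -5) → (12, 5)
T2 scale by (-1, 1): (12, 5) → (-12, 5)
T3 rotate counter-clockwise with cos θ = 3/5, sin θ = 4/5: (-12, 5) → (-56/5, -33/5)
T4 rotate counter-clockwise with cos θ = 3/5, sin θ = -4/5: (-56/5, -33/5) → (-12, 5)

T(p) = (-12, 5)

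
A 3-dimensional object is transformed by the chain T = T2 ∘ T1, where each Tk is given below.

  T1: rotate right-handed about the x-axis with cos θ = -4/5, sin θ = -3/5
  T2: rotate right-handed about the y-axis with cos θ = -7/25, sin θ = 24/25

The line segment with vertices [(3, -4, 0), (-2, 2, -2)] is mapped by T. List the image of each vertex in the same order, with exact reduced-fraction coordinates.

image vertices: (183/125, 16/5, -444/125), (118/125, -14/5, 226/125)

T1 rotate right-handed about the x-axis with cos θ = -4/5, sin θ = -3/5: (3, -4, 0) → (3, 16/5, 12/5); (-2, 2, -2) → (-2, -14/5, 2/5)
T2 rotate right-handed about the y-axis with cos θ = -7/25, sin θ = 24/25: (3, 16/5, 12/5) → (183/125, 16/5, -444/125); (-2, -14/5, 2/5) → (118/125, -14/5, 226/125)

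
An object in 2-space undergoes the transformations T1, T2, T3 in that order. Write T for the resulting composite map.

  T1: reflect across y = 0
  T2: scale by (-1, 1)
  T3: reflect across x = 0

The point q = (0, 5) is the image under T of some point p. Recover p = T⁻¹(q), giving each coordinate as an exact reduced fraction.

T1 = [1 0 0; 0 -1 0; 0 0 1]
T2·T1 = [-1 0 0; 0 -1 0; 0 0 1]
T3·…·T1 = [1 0 0; 0 -1 0; 0 0 1]
det M = -1; M⁻¹ = [1 0 0; 0 -1 0; 0 0 1]
M⁻¹ · (0, 5)ᵀ = (0, -5)ᵀ

p = (0, -5)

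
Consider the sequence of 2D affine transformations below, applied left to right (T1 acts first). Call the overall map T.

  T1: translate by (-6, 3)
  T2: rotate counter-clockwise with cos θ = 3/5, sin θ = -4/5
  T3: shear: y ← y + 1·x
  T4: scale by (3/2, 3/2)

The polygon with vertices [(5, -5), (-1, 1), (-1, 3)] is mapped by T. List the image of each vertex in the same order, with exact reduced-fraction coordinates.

T1 translate by (-6, 3): (5, -5) → (-1, -2); (-1, 1) → (-7, 4); (-1, 3) → (-7, 6)
T2 rotate counter-clockwise with cos θ = 3/5, sin θ = -4/5: (-1, -2) → (-11/5, -2/5); (-7, 4) → (-1, 8); (-7, 6) → (3/5, 46/5)
T3 shear: y ← y + 1·x: (-11/5, -2/5) → (-11/5, -13/5); (-1, 8) → (-1, 7); (3/5, 46/5) → (3/5, 49/5)
T4 scale by (3/2, 3/2): (-11/5, -13/5) → (-33/10, -39/10); (-1, 7) → (-3/2, 21/2); (3/5, 49/5) → (9/10, 147/10)

image vertices: (-33/10, -39/10), (-3/2, 21/2), (9/10, 147/10)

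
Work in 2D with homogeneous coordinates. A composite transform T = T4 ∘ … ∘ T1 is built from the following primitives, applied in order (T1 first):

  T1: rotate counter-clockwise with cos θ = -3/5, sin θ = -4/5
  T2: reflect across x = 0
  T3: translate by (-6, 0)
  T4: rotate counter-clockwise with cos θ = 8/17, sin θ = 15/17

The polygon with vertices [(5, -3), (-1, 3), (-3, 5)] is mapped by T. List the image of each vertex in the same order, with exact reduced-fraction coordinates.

image vertices: (141/85, -133/85), (-57/17, -143/17), (-427/85, -909/85)

T1 rotate counter-clockwise with cos θ = -3/5, sin θ = -4/5: (5, -3) → (-27/5, -11/5); (-1, 3) → (3, -1); (-3, 5) → (29/5, -3/5)
T2 reflect across x = 0: (-27/5, -11/5) → (27/5, -11/5); (3, -1) → (-3, -1); (29/5, -3/5) → (-29/5, -3/5)
T3 translate by (-6, 0): (27/5, -11/5) → (-3/5, -11/5); (-3, -1) → (-9, -1); (-29/5, -3/5) → (-59/5, -3/5)
T4 rotate counter-clockwise with cos θ = 8/17, sin θ = 15/17: (-3/5, -11/5) → (141/85, -133/85); (-9, -1) → (-57/17, -143/17); (-59/5, -3/5) → (-427/85, -909/85)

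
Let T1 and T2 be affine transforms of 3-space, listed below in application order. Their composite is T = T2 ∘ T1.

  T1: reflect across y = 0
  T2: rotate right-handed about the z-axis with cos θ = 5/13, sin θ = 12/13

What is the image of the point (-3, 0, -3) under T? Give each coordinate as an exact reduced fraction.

T1 reflect across y = 0: (-3, 0, -3) → (-3, 0, -3)
T2 rotate right-handed about the z-axis with cos θ = 5/13, sin θ = 12/13: (-3, 0, -3) → (-15/13, -36/13, -3)

T(p) = (-15/13, -36/13, -3)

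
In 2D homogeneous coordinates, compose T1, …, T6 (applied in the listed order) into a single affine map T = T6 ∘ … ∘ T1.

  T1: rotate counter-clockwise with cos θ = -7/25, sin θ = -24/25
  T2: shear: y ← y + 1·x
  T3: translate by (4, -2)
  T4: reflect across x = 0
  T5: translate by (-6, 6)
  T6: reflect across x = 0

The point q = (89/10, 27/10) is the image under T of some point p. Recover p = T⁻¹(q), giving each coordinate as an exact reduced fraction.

T1 = [-7/25 24/25 0; -24/25 -7/25 0; 0 0 1]
T2·T1 = [-7/25 24/25 0; -31/25 17/25 0; 0 0 1]
T3·…·T1 = [-7/25 24/25 4; -31/25 17/25 -2; 0 0 1]
T4·…·T1 = [7/25 -24/25 -4; -31/25 17/25 -2; 0 0 1]
T5·…·T1 = [7/25 -24/25 -10; -31/25 17/25 4; 0 0 1]
T6·…·T1 = [-7/25 24/25 10; -31/25 17/25 4; 0 0 1]
det M = 1; M⁻¹ = [17/25 -24/25 -74/25; 31/25 -7/25 -282/25; 0 0 1]
M⁻¹ · (89/10, 27/10)ᵀ = (1/2, -1)ᵀ

p = (1/2, -1)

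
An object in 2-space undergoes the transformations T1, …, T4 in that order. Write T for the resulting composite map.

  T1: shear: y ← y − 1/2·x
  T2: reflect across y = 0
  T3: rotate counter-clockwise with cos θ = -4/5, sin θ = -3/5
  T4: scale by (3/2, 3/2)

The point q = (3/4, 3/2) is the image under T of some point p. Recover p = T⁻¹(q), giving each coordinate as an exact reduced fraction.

T1 = [1 0 0; -1/2 1 0; 0 0 1]
T2·T1 = [1 0 0; 1/2 -1 0; 0 0 1]
T3·…·T1 = [-1/2 -3/5 0; -1 4/5 0; 0 0 1]
T4·…·T1 = [-3/4 -9/10 0; -3/2 6/5 0; 0 0 1]
det M = -9/4; M⁻¹ = [-8/15 -2/5 0; -2/3 1/3 0; 0 0 1]
M⁻¹ · (3/4, 3/2)ᵀ = (-1, 0)ᵀ

p = (-1, 0)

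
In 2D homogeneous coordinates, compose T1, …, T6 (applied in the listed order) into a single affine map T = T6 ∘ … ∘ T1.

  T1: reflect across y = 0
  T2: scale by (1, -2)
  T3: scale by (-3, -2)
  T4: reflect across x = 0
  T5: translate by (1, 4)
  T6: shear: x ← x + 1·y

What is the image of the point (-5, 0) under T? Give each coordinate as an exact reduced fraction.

T(p) = (-10, 4)

T1 reflect across y = 0: (-5, 0) → (-5, 0)
T2 scale by (1, -2): (-5, 0) → (-5, 0)
T3 scale by (-3, -2): (-5, 0) → (15, 0)
T4 reflect across x = 0: (15, 0) → (-15, 0)
T5 translate by (1, 4): (-15, 0) → (-14, 4)
T6 shear: x ← x + 1·y: (-14, 4) → (-10, 4)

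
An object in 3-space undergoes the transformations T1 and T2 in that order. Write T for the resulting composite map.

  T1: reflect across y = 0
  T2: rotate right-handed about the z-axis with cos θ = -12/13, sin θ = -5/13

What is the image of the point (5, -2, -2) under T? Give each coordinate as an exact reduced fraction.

T1 reflect across y = 0: (5, -2, -2) → (5, 2, -2)
T2 rotate right-handed about the z-axis with cos θ = -12/13, sin θ = -5/13: (5, 2, -2) → (-50/13, -49/13, -2)

T(p) = (-50/13, -49/13, -2)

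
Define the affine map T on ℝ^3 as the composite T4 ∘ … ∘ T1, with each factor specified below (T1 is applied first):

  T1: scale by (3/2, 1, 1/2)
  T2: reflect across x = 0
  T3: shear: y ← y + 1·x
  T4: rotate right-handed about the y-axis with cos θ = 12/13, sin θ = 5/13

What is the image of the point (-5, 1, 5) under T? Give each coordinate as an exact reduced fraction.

T1 scale by (3/2, 1, 1/2): (-5, 1, 5) → (-15/2, 1, 5/2)
T2 reflect across x = 0: (-15/2, 1, 5/2) → (15/2, 1, 5/2)
T3 shear: y ← y + 1·x: (15/2, 1, 5/2) → (15/2, 17/2, 5/2)
T4 rotate right-handed about the y-axis with cos θ = 12/13, sin θ = 5/13: (15/2, 17/2, 5/2) → (205/26, 17/2, -15/26)

T(p) = (205/26, 17/2, -15/26)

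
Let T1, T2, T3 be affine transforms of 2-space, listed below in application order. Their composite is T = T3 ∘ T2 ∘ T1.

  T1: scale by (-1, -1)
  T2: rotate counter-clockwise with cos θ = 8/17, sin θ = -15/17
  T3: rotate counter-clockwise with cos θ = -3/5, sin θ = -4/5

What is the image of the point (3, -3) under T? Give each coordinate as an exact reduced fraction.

T(p) = (213/85, -291/85)

T1 scale by (-1, -1): (3, -3) → (-3, 3)
T2 rotate counter-clockwise with cos θ = 8/17, sin θ = -15/17: (-3, 3) → (21/17, 69/17)
T3 rotate counter-clockwise with cos θ = -3/5, sin θ = -4/5: (21/17, 69/17) → (213/85, -291/85)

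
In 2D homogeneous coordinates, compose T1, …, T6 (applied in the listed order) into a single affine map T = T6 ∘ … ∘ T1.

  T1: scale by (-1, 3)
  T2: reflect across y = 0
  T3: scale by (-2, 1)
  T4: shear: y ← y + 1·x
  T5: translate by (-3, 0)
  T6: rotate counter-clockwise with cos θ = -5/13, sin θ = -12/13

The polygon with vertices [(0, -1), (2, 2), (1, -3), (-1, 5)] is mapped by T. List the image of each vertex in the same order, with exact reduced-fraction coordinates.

T1 scale by (-1, 3): (0, -1) → (0, -3); (2, 2) → (-2, 6); (1, -3) → (-1, -9); (-1, 5) → (1, 15)
T2 reflect across y = 0: (0, -3) → (0, 3); (-2, 6) → (-2, -6); (-1, -9) → (-1, 9); (1, 15) → (1, -15)
T3 scale by (-2, 1): (0, 3) → (0, 3); (-2, -6) → (4, -6); (-1, 9) → (2, 9); (1, -15) → (-2, -15)
T4 shear: y ← y + 1·x: (0, 3) → (0, 3); (4, -6) → (4, -2); (2, 9) → (2, 11); (-2, -15) → (-2, -17)
T5 translate by (-3, 0): (0, 3) → (-3, 3); (4, -2) → (1, -2); (2, 11) → (-1, 11); (-2, -17) → (-5, -17)
T6 rotate counter-clockwise with cos θ = -5/13, sin θ = -12/13: (-3, 3) → (51/13, 21/13); (1, -2) → (-29/13, -2/13); (-1, 11) → (137/13, -43/13); (-5, -17) → (-179/13, 145/13)

image vertices: (51/13, 21/13), (-29/13, -2/13), (137/13, -43/13), (-179/13, 145/13)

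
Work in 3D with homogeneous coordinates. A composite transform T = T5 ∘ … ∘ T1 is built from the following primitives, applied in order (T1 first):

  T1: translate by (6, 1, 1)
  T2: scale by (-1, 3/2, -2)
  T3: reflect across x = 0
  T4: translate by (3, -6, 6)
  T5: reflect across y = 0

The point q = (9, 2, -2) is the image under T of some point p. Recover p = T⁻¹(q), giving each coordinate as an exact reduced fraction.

T1 = [1 0 0 6; 0 1 0 1; 0 0 1 1; 0 0 0 1]
T2·T1 = [-1 0 0 -6; 0 3/2 0 3/2; 0 0 -2 -2; 0 0 0 1]
T3·…·T1 = [1 0 0 6; 0 3/2 0 3/2; 0 0 -2 -2; 0 0 0 1]
T4·…·T1 = [1 0 0 9; 0 3/2 0 -9/2; 0 0 -2 4; 0 0 0 1]
T5·…·T1 = [1 0 0 9; 0 -3/2 0 9/2; 0 0 -2 4; 0 0 0 1]
det M = 3; M⁻¹ = [1 0 0 -9; 0 -2/3 0 3; 0 0 -1/2 2; 0 0 0 1]
M⁻¹ · (9, 2, -2)ᵀ = (0, 5/3, 3)ᵀ

p = (0, 5/3, 3)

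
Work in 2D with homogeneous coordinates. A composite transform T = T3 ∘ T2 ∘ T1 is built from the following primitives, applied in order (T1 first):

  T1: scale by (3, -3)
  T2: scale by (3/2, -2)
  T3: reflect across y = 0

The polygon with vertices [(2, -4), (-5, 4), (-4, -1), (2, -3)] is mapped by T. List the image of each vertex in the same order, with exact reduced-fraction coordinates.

image vertices: (9, 24), (-45/2, -24), (-18, 6), (9, 18)

T1 scale by (3, -3): (2, -4) → (6, 12); (-5, 4) → (-15, -12); (-4, -1) → (-12, 3); (2, -3) → (6, 9)
T2 scale by (3/2, -2): (6, 12) → (9, -24); (-15, -12) → (-45/2, 24); (-12, 3) → (-18, -6); (6, 9) → (9, -18)
T3 reflect across y = 0: (9, -24) → (9, 24); (-45/2, 24) → (-45/2, -24); (-18, -6) → (-18, 6); (9, -18) → (9, 18)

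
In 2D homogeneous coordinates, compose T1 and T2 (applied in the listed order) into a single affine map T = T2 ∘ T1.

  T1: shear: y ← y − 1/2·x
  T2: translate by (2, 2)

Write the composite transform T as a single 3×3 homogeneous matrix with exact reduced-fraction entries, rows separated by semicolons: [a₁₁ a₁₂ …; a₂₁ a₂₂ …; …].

T = [1 0 2; -1/2 1 2; 0 0 1]

T1 = [1 0 0; -1/2 1 0; 0 0 1]
T2·T1 = [1 0 2; -1/2 1 2; 0 0 1]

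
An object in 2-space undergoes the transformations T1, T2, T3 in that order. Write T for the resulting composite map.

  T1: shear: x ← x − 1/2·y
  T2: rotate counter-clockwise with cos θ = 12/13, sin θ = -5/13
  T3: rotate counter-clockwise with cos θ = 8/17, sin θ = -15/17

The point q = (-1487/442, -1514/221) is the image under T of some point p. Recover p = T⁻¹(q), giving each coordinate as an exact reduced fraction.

T1 = [1 -1/2 0; 0 1 0; 0 0 1]
T2·T1 = [12/13 -1/13 0; -5/13 29/26 0; 0 0 1]
T3·…·T1 = [21/221 419/442 0; -220/221 131/221 0; 0 0 1]
det M = 1; M⁻¹ = [131/221 -419/442 0; 220/221 21/221 0; 0 0 1]
M⁻¹ · (-1487/442, -1514/221)ᵀ = (9/2, -4)ᵀ

p = (9/2, -4)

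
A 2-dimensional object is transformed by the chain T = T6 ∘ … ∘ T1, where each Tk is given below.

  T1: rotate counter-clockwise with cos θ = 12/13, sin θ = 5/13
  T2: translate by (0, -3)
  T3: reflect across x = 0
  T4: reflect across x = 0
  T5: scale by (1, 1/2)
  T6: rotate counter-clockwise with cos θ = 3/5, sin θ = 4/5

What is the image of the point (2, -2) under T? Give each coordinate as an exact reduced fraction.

T1 rotate counter-clockwise with cos θ = 12/13, sin θ = 5/13: (2, -2) → (34/13, -14/13)
T2 translate by (0, -3): (34/13, -14/13) → (34/13, -53/13)
T3 reflect across x = 0: (34/13, -53/13) → (-34/13, -53/13)
T4 reflect across x = 0: (-34/13, -53/13) → (34/13, -53/13)
T5 scale by (1, 1/2): (34/13, -53/13) → (34/13, -53/26)
T6 rotate counter-clockwise with cos θ = 3/5, sin θ = 4/5: (34/13, -53/26) → (16/5, 113/130)

T(p) = (16/5, 113/130)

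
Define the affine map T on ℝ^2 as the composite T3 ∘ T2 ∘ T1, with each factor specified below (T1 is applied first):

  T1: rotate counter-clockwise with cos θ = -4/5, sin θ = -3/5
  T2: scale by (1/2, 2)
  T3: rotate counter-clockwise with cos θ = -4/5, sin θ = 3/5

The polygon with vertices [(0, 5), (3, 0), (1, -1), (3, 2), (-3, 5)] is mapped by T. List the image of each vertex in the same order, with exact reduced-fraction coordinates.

image vertices: (18/5, 73/10), (78/25, 54/25), (8/25, -37/50), (114/25, 127/25), (12/25, 257/50)

T1 rotate counter-clockwise with cos θ = -4/5, sin θ = -3/5: (0, 5) → (3, -4); (3, 0) → (-12/5, -9/5); (1, -1) → (-7/5, 1/5); (3, 2) → (-6/5, -17/5); (-3, 5) → (27/5, -11/5)
T2 scale by (1/2, 2): (3, -4) → (3/2, -8); (-12/5, -9/5) → (-6/5, -18/5); (-7/5, 1/5) → (-7/10, 2/5); (-6/5, -17/5) → (-3/5, -34/5); (27/5, -11/5) → (27/10, -22/5)
T3 rotate counter-clockwise with cos θ = -4/5, sin θ = 3/5: (3/2, -8) → (18/5, 73/10); (-6/5, -18/5) → (78/25, 54/25); (-7/10, 2/5) → (8/25, -37/50); (-3/5, -34/5) → (114/25, 127/25); (27/10, -22/5) → (12/25, 257/50)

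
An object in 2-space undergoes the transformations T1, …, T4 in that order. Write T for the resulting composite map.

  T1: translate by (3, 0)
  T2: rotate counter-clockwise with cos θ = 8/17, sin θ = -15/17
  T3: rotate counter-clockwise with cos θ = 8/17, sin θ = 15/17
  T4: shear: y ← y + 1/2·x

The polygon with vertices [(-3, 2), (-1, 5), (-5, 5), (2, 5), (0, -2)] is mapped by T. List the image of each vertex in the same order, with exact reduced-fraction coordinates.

T1 translate by (3, 0): (-3, 2) → (0, 2); (-1, 5) → (2, 5); (-5, 5) → (-2, 5); (2, 5) → (5, 5); (0, -2) → (3, -2)
T2 rotate counter-clockwise with cos θ = 8/17, sin θ = -15/17: (0, 2) → (30/17, 16/17); (2, 5) → (91/17, 10/17); (-2, 5) → (59/17, 70/17); (5, 5) → (115/17, -35/17); (3, -2) → (-6/17, -61/17)
T3 rotate counter-clockwise with cos θ = 8/17, sin θ = 15/17: (30/17, 16/17) → (0, 2); (91/17, 10/17) → (2, 5); (59/17, 70/17) → (-2, 5); (115/17, -35/17) → (5, 5); (-6/17, -61/17) → (3, -2)
T4 shear: y ← y + 1/2·x: (0, 2) → (0, 2); (2, 5) → (2, 6); (-2, 5) → (-2, 4); (5, 5) → (5, 15/2); (3, -2) → (3, -1/2)

image vertices: (0, 2), (2, 6), (-2, 4), (5, 15/2), (3, -1/2)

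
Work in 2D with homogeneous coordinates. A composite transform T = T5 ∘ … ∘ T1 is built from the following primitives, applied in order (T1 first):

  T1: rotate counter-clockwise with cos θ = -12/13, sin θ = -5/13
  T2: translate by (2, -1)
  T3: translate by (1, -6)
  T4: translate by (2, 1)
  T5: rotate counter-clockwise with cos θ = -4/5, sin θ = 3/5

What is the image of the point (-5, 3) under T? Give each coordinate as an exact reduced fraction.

T(p) = (-293/65, 776/65)

T1 rotate counter-clockwise with cos θ = -12/13, sin θ = -5/13: (-5, 3) → (75/13, -11/13)
T2 translate by (2, -1): (75/13, -11/13) → (101/13, -24/13)
T3 translate by (1, -6): (101/13, -24/13) → (114/13, -102/13)
T4 translate by (2, 1): (114/13, -102/13) → (140/13, -89/13)
T5 rotate counter-clockwise with cos θ = -4/5, sin θ = 3/5: (140/13, -89/13) → (-293/65, 776/65)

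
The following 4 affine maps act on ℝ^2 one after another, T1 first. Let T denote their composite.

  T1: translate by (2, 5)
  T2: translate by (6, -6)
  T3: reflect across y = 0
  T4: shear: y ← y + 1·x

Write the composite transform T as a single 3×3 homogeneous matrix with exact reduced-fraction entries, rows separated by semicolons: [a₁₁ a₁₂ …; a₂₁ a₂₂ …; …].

T1 = [1 0 2; 0 1 5; 0 0 1]
T2·T1 = [1 0 8; 0 1 -1; 0 0 1]
T3·…·T1 = [1 0 8; 0 -1 1; 0 0 1]
T4·…·T1 = [1 0 8; 1 -1 9; 0 0 1]

T = [1 0 8; 1 -1 9; 0 0 1]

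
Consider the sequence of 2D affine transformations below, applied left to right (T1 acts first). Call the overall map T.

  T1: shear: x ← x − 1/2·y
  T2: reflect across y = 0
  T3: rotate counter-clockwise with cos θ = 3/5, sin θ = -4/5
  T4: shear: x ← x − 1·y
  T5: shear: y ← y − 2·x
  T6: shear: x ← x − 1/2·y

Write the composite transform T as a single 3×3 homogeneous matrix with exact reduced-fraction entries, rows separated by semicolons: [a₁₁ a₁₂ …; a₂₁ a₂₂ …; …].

T1 = [1 -1/2 0; 0 1 0; 0 0 1]
T2·T1 = [1 -1/2 0; 0 -1 0; 0 0 1]
T3·…·T1 = [3/5 -11/10 0; -4/5 -1/5 0; 0 0 1]
T4·…·T1 = [7/5 -9/10 0; -4/5 -1/5 0; 0 0 1]
T5·…·T1 = [7/5 -9/10 0; -18/5 8/5 0; 0 0 1]
T6·…·T1 = [16/5 -17/10 0; -18/5 8/5 0; 0 0 1]

T = [16/5 -17/10 0; -18/5 8/5 0; 0 0 1]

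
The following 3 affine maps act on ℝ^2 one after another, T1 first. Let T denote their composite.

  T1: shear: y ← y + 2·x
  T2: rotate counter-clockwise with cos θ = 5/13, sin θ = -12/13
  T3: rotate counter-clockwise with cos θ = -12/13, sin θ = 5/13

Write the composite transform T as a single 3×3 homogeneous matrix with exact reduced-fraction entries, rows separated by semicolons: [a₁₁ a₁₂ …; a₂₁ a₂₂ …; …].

T = [-2 -1 0; 1 0 0; 0 0 1]

T1 = [1 0 0; 2 1 0; 0 0 1]
T2·T1 = [29/13 12/13 0; -2/13 5/13 0; 0 0 1]
T3·…·T1 = [-2 -1 0; 1 0 0; 0 0 1]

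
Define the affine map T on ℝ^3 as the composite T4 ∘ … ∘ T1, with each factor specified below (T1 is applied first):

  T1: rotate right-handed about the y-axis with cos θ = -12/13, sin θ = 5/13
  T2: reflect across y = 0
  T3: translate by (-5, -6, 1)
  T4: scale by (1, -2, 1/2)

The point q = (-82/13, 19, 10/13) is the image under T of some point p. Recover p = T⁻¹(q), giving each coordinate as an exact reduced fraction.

p = (1, 7/2, -1)

T1 = [-12/13 0 5/13 0; 0 1 0 0; -5/13 0 -12/13 0; 0 0 0 1]
T2·T1 = [-12/13 0 5/13 0; 0 -1 0 0; -5/13 0 -12/13 0; 0 0 0 1]
T3·…·T1 = [-12/13 0 5/13 -5; 0 -1 0 -6; -5/13 0 -12/13 1; 0 0 0 1]
T4·…·T1 = [-12/13 0 5/13 -5; 0 2 0 12; -5/26 0 -6/13 1/2; 0 0 0 1]
det M = 1; M⁻¹ = [-12/13 0 -10/13 -55/13; 0 1/2 0 -6; 5/13 0 -24/13 37/13; 0 0 0 1]
M⁻¹ · (-82/13, 19, 10/13)ᵀ = (1, 7/2, -1)ᵀ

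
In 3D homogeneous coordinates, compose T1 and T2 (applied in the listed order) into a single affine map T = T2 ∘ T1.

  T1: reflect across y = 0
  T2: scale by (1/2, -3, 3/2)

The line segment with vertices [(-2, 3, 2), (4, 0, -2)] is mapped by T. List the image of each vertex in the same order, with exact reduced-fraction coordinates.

image vertices: (-1, 9, 3), (2, 0, -3)

T1 reflect across y = 0: (-2, 3, 2) → (-2, -3, 2); (4, 0, -2) → (4, 0, -2)
T2 scale by (1/2, -3, 3/2): (-2, -3, 2) → (-1, 9, 3); (4, 0, -2) → (2, 0, -3)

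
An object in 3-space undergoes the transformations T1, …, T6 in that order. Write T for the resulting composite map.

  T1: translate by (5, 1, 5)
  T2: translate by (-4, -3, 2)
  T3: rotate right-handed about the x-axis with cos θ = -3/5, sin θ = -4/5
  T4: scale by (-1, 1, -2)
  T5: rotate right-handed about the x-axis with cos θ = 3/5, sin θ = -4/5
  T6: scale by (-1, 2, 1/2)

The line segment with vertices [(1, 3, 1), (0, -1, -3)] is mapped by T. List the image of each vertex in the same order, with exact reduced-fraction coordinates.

T1 translate by (5, 1, 5): (1, 3, 1) → (6, 4, 6); (0, -1, -3) → (5, 0, 2)
T2 translate by (-4, -3, 2): (6, 4, 6) → (2, 1, 8); (5, 0, 2) → (1, -3, 4)
T3 rotate right-handed about the x-axis with cos θ = -3/5, sin θ = -4/5: (2, 1, 8) → (2, 29/5, -28/5); (1, -3, 4) → (1, 5, 0)
T4 scale by (-1, 1, -2): (2, 29/5, -28/5) → (-2, 29/5, 56/5); (1, 5, 0) → (-1, 5, 0)
T5 rotate right-handed about the x-axis with cos θ = 3/5, sin θ = -4/5: (-2, 29/5, 56/5) → (-2, 311/25, 52/25); (-1, 5, 0) → (-1, 3, -4)
T6 scale by (-1, 2, 1/2): (-2, 311/25, 52/25) → (2, 622/25, 26/25); (-1, 3, -4) → (1, 6, -2)

image vertices: (2, 622/25, 26/25), (1, 6, -2)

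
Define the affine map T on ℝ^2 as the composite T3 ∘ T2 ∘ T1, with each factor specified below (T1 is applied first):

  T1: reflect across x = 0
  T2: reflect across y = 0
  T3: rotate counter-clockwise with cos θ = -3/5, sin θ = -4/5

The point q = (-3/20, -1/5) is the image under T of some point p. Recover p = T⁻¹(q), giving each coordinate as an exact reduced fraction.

T1 = [-1 0 0; 0 1 0; 0 0 1]
T2·T1 = [-1 0 0; 0 -1 0; 0 0 1]
T3·…·T1 = [3/5 -4/5 0; 4/5 3/5 0; 0 0 1]
det M = 1; M⁻¹ = [3/5 4/5 0; -4/5 3/5 0; 0 0 1]
M⁻¹ · (-3/20, -1/5)ᵀ = (-1/4, 0)ᵀ

p = (-1/4, 0)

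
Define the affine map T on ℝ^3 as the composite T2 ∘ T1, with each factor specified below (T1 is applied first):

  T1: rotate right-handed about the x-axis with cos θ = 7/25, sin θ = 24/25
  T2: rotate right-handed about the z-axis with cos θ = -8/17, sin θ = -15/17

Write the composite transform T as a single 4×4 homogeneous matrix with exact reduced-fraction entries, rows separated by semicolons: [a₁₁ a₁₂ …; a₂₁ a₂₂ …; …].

T = [-8/17 21/85 -72/85 0; -15/17 -56/425 192/425 0; 0 24/25 7/25 0; 0 0 0 1]

T1 = [1 0 0 0; 0 7/25 -24/25 0; 0 24/25 7/25 0; 0 0 0 1]
T2·T1 = [-8/17 21/85 -72/85 0; -15/17 -56/425 192/425 0; 0 24/25 7/25 0; 0 0 0 1]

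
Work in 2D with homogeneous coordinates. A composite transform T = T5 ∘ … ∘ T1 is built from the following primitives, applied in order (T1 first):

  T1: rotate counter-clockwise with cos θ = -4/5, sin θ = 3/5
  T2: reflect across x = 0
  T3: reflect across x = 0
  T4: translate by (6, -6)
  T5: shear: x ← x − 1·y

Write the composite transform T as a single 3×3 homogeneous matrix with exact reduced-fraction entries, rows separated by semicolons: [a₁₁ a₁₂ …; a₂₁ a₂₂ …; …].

T1 = [-4/5 -3/5 0; 3/5 -4/5 0; 0 0 1]
T2·T1 = [4/5 3/5 0; 3/5 -4/5 0; 0 0 1]
T3·…·T1 = [-4/5 -3/5 0; 3/5 -4/5 0; 0 0 1]
T4·…·T1 = [-4/5 -3/5 6; 3/5 -4/5 -6; 0 0 1]
T5·…·T1 = [-7/5 1/5 12; 3/5 -4/5 -6; 0 0 1]

T = [-7/5 1/5 12; 3/5 -4/5 -6; 0 0 1]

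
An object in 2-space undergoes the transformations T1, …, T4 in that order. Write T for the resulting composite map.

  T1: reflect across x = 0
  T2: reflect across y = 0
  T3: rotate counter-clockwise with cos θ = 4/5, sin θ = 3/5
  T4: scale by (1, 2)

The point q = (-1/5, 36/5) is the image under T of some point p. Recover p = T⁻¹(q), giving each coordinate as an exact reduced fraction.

T1 = [-1 0 0; 0 1 0; 0 0 1]
T2·T1 = [-1 0 0; 0 -1 0; 0 0 1]
T3·…·T1 = [-4/5 3/5 0; -3/5 -4/5 0; 0 0 1]
T4·…·T1 = [-4/5 3/5 0; -6/5 -8/5 0; 0 0 1]
det M = 2; M⁻¹ = [-4/5 -3/10 0; 3/5 -2/5 0; 0 0 1]
M⁻¹ · (-1/5, 36/5)ᵀ = (-2, -3)ᵀ

p = (-2, -3)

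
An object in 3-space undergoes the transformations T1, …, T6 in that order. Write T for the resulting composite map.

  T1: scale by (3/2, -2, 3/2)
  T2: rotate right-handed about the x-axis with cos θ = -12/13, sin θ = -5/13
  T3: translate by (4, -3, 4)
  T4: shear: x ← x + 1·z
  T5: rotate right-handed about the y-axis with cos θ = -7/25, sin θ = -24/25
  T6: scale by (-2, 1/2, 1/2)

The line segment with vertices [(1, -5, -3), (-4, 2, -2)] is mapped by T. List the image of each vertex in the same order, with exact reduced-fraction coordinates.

image vertices: (4473/325, -363/52, 1334/325), (6332/325, -3/13, 606/325)

T1 scale by (3/2, -2, 3/2): (1, -5, -3) → (3/2, 10, -9/2); (-4, 2, -2) → (-6, -4, -3)
T2 rotate right-handed about the x-axis with cos θ = -12/13, sin θ = -5/13: (3/2, 10, -9/2) → (3/2, -285/26, 4/13); (-6, -4, -3) → (-6, 33/13, 56/13)
T3 translate by (4, -3, 4): (3/2, -285/26, 4/13) → (11/2, -363/26, 56/13); (-6, 33/13, 56/13) → (-2, -6/13, 108/13)
T4 shear: x ← x + 1·z: (11/2, -363/26, 56/13) → (255/26, -363/26, 56/13); (-2, -6/13, 108/13) → (82/13, -6/13, 108/13)
T5 rotate right-handed about the y-axis with cos θ = -7/25, sin θ = -24/25: (255/26, -363/26, 56/13) → (-4473/650, -363/26, 2668/325); (82/13, -6/13, 108/13) → (-3166/325, -6/13, 1212/325)
T6 scale by (-2, 1/2, 1/2): (-4473/650, -363/26, 2668/325) → (4473/325, -363/52, 1334/325); (-3166/325, -6/13, 1212/325) → (6332/325, -3/13, 606/325)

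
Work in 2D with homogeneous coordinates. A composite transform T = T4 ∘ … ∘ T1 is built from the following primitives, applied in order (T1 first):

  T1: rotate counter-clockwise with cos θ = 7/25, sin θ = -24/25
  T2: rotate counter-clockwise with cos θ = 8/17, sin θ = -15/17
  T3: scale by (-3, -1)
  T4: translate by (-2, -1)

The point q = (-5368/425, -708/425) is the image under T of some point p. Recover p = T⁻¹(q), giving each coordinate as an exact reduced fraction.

T1 = [7/25 24/25 0; -24/25 7/25 0; 0 0 1]
T2·T1 = [-304/425 297/425 0; -297/425 -304/425 0; 0 0 1]
T3·…·T1 = [912/425 -891/425 0; 297/425 304/425 0; 0 0 1]
T4·…·T1 = [912/425 -891/425 -2; 297/425 304/425 -1; 0 0 1]
det M = 3; M⁻¹ = [304/1275 297/425 1499/1275; -99/425 304/425 106/425; 0 0 1]
M⁻¹ · (-5368/425, -708/425)ᵀ = (-3, 2)ᵀ

p = (-3, 2)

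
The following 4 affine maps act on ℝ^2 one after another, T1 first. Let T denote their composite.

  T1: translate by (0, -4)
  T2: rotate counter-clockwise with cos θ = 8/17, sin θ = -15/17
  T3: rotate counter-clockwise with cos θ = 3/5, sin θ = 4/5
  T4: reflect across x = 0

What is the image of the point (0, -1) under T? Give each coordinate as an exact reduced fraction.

T(p) = (13/17, -84/17)

T1 translate by (0, -4): (0, -1) → (0, -5)
T2 rotate counter-clockwise with cos θ = 8/17, sin θ = -15/17: (0, -5) → (-75/17, -40/17)
T3 rotate counter-clockwise with cos θ = 3/5, sin θ = 4/5: (-75/17, -40/17) → (-13/17, -84/17)
T4 reflect across x = 0: (-13/17, -84/17) → (13/17, -84/17)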